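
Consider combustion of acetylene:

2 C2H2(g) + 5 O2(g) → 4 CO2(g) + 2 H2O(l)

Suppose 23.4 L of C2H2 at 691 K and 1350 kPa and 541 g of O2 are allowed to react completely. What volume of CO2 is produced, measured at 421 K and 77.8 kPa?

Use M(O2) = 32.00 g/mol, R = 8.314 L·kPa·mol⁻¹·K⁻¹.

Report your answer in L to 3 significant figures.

n(C2H2) = PV/RT = (1350 × 23.4) / (8.314 × 691) = 5.499 mol
n(O2) = 541 / 32.00 = 16.91 mol
For 5.499 mol C2H2, stoichiometry requires (5/2) × 5.499 = 13.75 mol O2; 16.91 mol is available, so C2H2 is limiting.
n(CO2) = (4/2) × 5.499 = 11.00 mol
V(CO2) = nRT/P = 11.00 × 8.314 × 421 / 77.8 = 494.9 L

495 L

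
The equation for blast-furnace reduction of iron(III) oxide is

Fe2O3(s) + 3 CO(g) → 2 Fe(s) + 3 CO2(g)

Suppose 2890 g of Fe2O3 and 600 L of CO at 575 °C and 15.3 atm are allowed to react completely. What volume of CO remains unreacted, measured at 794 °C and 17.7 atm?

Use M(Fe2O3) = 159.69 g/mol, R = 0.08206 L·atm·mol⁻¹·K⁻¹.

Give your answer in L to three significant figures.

n(Fe2O3) = 2890 / 159.69 = 18.10 mol
n(CO) = PV/RT = (15.3 × 600) / (0.08206 × 848.15) = 131.9 mol
For 18.10 mol Fe2O3, stoichiometry requires (3/1) × 18.10 = 54.30 mol CO; 131.9 mol is available, so Fe2O3 is limiting.
n(CO) consumed = (3/1) × 18.10 = 54.30 mol; remaining = 131.9 − 54.30 = 77.60 mol
V(CO) = nRT/P = 77.60 × 0.08206 × 1067.15 / 17.7 = 383.9 L

384 L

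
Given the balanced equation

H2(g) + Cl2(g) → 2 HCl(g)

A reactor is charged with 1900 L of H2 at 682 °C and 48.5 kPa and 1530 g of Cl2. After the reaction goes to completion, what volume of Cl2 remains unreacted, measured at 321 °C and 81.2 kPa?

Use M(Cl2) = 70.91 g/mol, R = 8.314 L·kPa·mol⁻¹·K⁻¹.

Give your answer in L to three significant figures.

n(H2) = PV/RT = (48.5 × 1900) / (8.314 × 955.15) = 11.60 mol
n(Cl2) = 1530 / 70.91 = 21.58 mol
For 11.60 mol H2, stoichiometry requires (1/1) × 11.60 = 11.60 mol Cl2; 21.58 mol is available, so H2 is limiting.
n(Cl2) consumed = (1/1) × 11.60 = 11.60 mol; remaining = 21.58 − 11.60 = 9.980 mol
V(Cl2) = nRT/P = 9.980 × 8.314 × 594.15 / 81.2 = 607.1 L

607 L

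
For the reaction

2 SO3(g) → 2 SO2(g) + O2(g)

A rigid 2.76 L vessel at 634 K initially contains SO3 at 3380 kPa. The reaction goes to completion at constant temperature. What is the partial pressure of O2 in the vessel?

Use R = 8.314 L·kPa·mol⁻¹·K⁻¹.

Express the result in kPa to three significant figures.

1690 kPa

n(SO3)₀ = PV/RT = (3380 × 2.76) / (8.314 × 634) = 1.770 mol
n(O2) = (1/2) × 1.770 = 0.8850 mol
P(O2) = nRT/V = 0.8850 × 8.314 × 634 / 2.76 = 1690 kPa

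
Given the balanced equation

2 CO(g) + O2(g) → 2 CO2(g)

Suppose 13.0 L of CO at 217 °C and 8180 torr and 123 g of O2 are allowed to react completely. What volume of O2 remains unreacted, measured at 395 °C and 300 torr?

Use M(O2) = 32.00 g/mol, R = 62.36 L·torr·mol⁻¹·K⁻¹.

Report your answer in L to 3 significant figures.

292 L

n(CO) = PV/RT = (8180 × 13.0) / (62.36 × 490.15) = 3.479 mol
n(O2) = 123 / 32.00 = 3.844 mol
For 3.479 mol CO, stoichiometry requires (1/2) × 3.479 = 1.740 mol O2; 3.844 mol is available, so CO is limiting.
n(O2) consumed = (1/2) × 3.479 = 1.740 mol; remaining = 3.844 − 1.740 = 2.104 mol
V(O2) = nRT/P = 2.104 × 62.36 × 668.15 / 300 = 292.2 L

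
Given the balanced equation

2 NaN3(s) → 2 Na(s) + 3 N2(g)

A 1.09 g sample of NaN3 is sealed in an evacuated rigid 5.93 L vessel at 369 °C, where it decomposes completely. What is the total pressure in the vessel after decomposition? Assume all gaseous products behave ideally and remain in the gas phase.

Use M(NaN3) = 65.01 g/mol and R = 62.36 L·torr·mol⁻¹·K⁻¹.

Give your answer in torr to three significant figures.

n(NaN3) = 1.09 / 65.01 = 0.01677 mol
n(gas produced) = (3/2) × 0.01677 = 0.02516 mol
P = nRT/V = 0.02516 × 62.36 × 642.15 / 5.93 = 169.9 torr

170 torr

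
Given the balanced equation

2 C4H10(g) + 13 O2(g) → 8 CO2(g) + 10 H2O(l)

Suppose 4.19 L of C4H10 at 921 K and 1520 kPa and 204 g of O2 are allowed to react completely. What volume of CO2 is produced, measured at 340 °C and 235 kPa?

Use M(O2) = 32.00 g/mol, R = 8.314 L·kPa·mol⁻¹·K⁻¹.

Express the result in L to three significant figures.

n(C4H10) = PV/RT = (1520 × 4.19) / (8.314 × 921) = 0.8317 mol
n(O2) = 204 / 32.00 = 6.375 mol
For 0.8317 mol C4H10, stoichiometry requires (13/2) × 0.8317 = 5.406 mol O2; 6.375 mol is available, so C4H10 is limiting.
n(CO2) = (8/2) × 0.8317 = 3.327 mol
V(CO2) = nRT/P = 3.327 × 8.314 × 613.15 / 235 = 72.17 L

72.2 L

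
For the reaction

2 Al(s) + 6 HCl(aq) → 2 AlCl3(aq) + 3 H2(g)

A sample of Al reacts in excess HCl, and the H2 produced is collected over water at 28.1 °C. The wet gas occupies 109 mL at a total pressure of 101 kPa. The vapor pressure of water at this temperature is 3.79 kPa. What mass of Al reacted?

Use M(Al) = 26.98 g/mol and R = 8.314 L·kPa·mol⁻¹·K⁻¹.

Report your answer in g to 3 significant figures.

0.0761 g

P(H2) = 101 − 3.79 = 97.21 kPa
n(H2) = PV/RT = (97.21 × 0.1090) / (8.314 × 301.25) = 0.004231 mol
n(Al) = (2/3) × 0.004231 = 0.002821 mol
m(Al) = 0.002821 × 26.98 = 0.07611 g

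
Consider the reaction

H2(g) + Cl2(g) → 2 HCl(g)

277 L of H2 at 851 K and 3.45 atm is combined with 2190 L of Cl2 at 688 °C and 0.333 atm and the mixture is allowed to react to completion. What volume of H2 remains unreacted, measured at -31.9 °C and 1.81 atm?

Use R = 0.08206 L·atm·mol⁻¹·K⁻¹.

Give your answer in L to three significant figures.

48.5 L

n(H2) = PV/RT = (3.45 × 277) / (0.08206 × 851) = 13.68 mol
n(Cl2) = PV/RT = (0.333 × 2190) / (0.08206 × 961.15) = 9.246 mol
For 13.68 mol H2, stoichiometry requires (1/1) × 13.68 = 13.68 mol Cl2; 9.246 mol is available, so Cl2 is limiting.
n(H2) consumed = (1/1) × 9.246 = 9.246 mol; remaining = 13.68 − 9.246 = 4.434 mol
V(H2) = nRT/P = 4.434 × 0.08206 × 241.25 / 1.81 = 48.50 L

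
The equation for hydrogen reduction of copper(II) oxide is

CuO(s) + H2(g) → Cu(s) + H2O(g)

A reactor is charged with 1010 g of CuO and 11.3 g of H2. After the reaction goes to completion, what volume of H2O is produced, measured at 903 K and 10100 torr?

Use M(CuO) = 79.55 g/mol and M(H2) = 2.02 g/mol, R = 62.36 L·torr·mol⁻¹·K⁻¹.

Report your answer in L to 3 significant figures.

31.2 L

n(CuO) = 1010 / 79.55 = 12.70 mol
n(H2) = 11.3 / 2.02 = 5.594 mol
For 12.70 mol CuO, stoichiometry requires (1/1) × 12.70 = 12.70 mol H2; 5.594 mol is available, so H2 is limiting.
n(H2O) = (1/1) × 5.594 = 5.594 mol
V(H2O) = nRT/P = 5.594 × 62.36 × 903 / 10100 = 31.19 L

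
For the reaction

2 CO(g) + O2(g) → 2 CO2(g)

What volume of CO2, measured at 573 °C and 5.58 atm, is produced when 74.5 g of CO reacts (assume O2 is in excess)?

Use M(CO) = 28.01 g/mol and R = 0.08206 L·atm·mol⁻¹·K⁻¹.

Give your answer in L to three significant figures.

n(CO) = 74.50 / 28.01 = 2.660 mol
n(CO2) = (2/2) × 2.660 = 2.660 mol
V = nRT/P = 2.660 × 0.08206 × 846.15 / 5.58 = 33.10 L

33.1 L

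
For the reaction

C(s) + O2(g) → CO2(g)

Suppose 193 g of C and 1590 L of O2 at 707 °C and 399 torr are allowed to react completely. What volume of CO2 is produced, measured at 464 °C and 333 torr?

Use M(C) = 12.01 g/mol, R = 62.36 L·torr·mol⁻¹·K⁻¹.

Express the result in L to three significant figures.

n(C) = 193 / 12.01 = 16.07 mol
n(O2) = PV/RT = (399 × 1590) / (62.36 × 980.15) = 10.38 mol
For 16.07 mol C, stoichiometry requires (1/1) × 16.07 = 16.07 mol O2; 10.38 mol is available, so O2 is limiting.
n(CO2) = (1/1) × 10.38 = 10.38 mol
V(CO2) = nRT/P = 10.38 × 62.36 × 737.15 / 333 = 1433 L

1430 L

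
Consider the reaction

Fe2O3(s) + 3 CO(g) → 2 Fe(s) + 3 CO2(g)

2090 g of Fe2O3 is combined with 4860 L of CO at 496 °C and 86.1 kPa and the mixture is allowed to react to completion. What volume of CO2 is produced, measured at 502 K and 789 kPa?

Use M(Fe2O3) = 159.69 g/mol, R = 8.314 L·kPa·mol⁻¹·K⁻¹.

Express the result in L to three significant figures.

208 L

n(Fe2O3) = 2090 / 159.69 = 13.09 mol
n(CO) = PV/RT = (86.1 × 4860) / (8.314 × 769.15) = 65.44 mol
For 13.09 mol Fe2O3, stoichiometry requires (3/1) × 13.09 = 39.27 mol CO; 65.44 mol is available, so Fe2O3 is limiting.
n(CO2) = (3/1) × 13.09 = 39.27 mol
V(CO2) = nRT/P = 39.27 × 8.314 × 502 / 789 = 207.7 L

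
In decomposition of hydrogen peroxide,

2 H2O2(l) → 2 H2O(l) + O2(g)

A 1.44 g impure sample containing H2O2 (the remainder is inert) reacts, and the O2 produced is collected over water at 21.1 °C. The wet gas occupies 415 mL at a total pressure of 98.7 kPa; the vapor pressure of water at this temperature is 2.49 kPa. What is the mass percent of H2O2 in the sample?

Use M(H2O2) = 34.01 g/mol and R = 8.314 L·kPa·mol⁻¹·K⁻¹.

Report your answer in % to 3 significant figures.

77.1 %

P(O2) = 98.7 − 2.49 = 96.21 kPa
n(O2) = PV/RT = (96.21 × 0.4150) / (8.314 × 294.25) = 0.01632 mol
n(H2O2) = (2/1) × 0.01632 = 0.03264 mol
m(H2O2) = 0.03264 × 34.01 = 1.110 g
%H2O2 = 1.110 / 1.44 × 100 = 77.08%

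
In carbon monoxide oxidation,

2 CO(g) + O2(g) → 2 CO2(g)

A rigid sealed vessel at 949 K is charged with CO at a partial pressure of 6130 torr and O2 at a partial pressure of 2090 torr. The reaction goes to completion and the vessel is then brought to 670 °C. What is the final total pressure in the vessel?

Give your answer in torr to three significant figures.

6090 torr

Because the vessel is rigid and T is held at 949 K, work the stoichiometry in partial pressures (P_i = n_iRT/V).
P(O2) required for 6130 torr of CO = (1/2) × 6130 = 3065 torr; available 2090 torr, so O2 is limiting.
P(CO) remaining = 6130 − (2/1) × 2090 = 1950 torr
P(gaseous products) = (2)/1 × 2090 = 4180 torr
P_total at 949 K = 1950 + 4180 = 6130 torr
Scaling to 670 °C: P = 6130 × 943.15/949 = 6092 torr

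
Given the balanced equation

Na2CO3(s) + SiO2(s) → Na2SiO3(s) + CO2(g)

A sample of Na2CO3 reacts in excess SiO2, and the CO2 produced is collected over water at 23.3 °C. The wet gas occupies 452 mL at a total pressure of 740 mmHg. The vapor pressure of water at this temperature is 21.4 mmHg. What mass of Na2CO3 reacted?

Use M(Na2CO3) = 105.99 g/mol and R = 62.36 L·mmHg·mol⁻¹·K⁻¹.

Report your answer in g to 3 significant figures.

1.86 g

P(CO2) = 740 − 21.4 = 718.6 mmHg
n(CO2) = PV/RT = (718.6 × 0.4520) / (62.36 × 296.45) = 0.01757 mol
n(Na2CO3) = (1/1) × 0.01757 = 0.01757 mol
m(Na2CO3) = 0.01757 × 105.99 = 1.862 g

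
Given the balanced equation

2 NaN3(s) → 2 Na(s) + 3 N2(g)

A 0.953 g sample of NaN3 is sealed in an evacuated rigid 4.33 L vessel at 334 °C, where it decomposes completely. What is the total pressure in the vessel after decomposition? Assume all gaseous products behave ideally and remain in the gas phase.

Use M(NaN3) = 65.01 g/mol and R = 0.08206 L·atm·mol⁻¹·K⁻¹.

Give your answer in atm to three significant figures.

n(NaN3) = 0.953 / 65.01 = 0.01466 mol
n(gas produced) = (3/2) × 0.01466 = 0.02199 mol
P = nRT/V = 0.02199 × 0.08206 × 607.15 / 4.33 = 0.2530 atm

0.253 atm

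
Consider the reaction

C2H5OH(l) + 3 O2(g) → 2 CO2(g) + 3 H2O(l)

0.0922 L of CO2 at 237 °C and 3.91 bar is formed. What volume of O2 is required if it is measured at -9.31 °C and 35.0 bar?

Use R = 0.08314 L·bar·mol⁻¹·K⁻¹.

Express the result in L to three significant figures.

n(CO2) = PV/RT = (3.91 × 0.0922) / (0.08314 × 510.15) = 0.008500 mol
n(O2) = (3/2) × 0.008500 = 0.01275 mol
V = nRT/P = 0.01275 × 0.08314 × 263.84 / 35.0 = 0.007991 L

0.00799 L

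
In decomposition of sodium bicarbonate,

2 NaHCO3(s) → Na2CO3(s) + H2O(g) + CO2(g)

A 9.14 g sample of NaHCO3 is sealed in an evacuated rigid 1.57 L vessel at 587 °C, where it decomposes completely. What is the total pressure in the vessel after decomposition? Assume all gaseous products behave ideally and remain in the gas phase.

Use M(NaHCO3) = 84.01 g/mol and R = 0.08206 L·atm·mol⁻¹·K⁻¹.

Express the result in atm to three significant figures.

n(NaHCO3) = 9.14 / 84.01 = 0.1088 mol
n(gas produced) = (2/2) × 0.1088 = 0.1088 mol
P = nRT/V = 0.1088 × 0.08206 × 860.15 / 1.57 = 4.891 atm

4.89 atm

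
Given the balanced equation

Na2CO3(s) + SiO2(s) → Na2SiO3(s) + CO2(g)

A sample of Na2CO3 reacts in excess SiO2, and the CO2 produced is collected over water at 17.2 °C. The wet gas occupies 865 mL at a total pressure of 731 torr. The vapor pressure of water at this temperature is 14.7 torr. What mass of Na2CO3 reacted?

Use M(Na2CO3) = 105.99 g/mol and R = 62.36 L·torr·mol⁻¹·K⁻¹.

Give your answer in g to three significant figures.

P(CO2) = 731 − 14.7 = 716.3 torr
n(CO2) = PV/RT = (716.3 × 0.8650) / (62.36 × 290.35) = 0.03422 mol
n(Na2CO3) = (1/1) × 0.03422 = 0.03422 mol
m(Na2CO3) = 0.03422 × 105.99 = 3.627 g

3.63 g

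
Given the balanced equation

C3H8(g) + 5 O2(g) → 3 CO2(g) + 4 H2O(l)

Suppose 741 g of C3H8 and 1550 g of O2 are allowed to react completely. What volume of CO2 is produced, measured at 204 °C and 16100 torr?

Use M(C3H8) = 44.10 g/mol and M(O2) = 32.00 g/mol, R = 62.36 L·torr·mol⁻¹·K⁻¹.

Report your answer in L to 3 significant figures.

n(C3H8) = 741 / 44.10 = 16.80 mol
n(O2) = 1550 / 32.00 = 48.44 mol
For 16.80 mol C3H8, stoichiometry requires (5/1) × 16.80 = 84.00 mol O2; 48.44 mol is available, so O2 is limiting.
n(CO2) = (3/5) × 48.44 = 29.06 mol
V(CO2) = nRT/P = 29.06 × 62.36 × 477.15 / 16100 = 53.71 L

53.7 L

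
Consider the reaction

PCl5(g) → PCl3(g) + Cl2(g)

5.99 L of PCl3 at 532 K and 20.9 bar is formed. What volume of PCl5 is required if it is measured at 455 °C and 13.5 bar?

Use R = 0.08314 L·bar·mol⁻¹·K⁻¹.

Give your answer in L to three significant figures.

12.7 L

n(PCl3) = PV/RT = (20.9 × 5.99) / (0.08314 × 532) = 2.830 mol
n(PCl5) = (1/1) × 2.830 = 2.830 mol
V = nRT/P = 2.830 × 0.08314 × 728.15 / 13.5 = 12.69 L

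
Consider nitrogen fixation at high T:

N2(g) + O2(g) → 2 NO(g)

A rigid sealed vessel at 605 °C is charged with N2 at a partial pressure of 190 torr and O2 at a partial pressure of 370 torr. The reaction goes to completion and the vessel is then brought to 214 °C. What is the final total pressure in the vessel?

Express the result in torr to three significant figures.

At constant V, partial pressures at 605 °C are proportional to moles, so apply stoichiometry directly to pressures.
P(O2) required for 190 torr of N2 = (1/1) × 190 = 190.0 torr; available 370 torr, so N2 is limiting.
P(O2) remaining = 370 − (1/1) × 190 = 180.0 torr
P(gaseous products) = (2)/1 × 190 = 380.0 torr
P_total at 605 °C = 180.0 + 380.0 = 560.0 torr
Scaling to 214 °C: P = 560.0 × 487.15/878.15 = 310.7 torr

311 torr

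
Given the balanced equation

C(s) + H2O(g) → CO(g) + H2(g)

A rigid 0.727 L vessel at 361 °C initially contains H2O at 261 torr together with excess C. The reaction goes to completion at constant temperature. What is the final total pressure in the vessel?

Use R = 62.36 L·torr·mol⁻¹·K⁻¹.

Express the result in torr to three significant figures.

At constant T and V, P ∝ n(gas): 1 mol gas → 2 mol gas.
P_final = (2/1) × 261 = 522.0 torr

522 torr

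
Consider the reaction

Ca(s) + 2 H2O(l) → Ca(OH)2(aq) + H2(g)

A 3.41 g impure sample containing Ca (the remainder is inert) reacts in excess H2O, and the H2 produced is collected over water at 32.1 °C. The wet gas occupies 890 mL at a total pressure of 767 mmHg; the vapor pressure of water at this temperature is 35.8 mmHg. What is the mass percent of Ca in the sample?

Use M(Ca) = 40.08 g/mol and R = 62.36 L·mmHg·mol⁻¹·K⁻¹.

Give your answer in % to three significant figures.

40.2 %

P(H2) = 767 − 35.8 = 731.2 mmHg
n(H2) = PV/RT = (731.2 × 0.8900) / (62.36 × 305.25) = 0.03419 mol
n(Ca) = (1/1) × 0.03419 = 0.03419 mol
m(Ca) = 0.03419 × 40.08 = 1.370 g
%Ca = 1.370 / 3.41 × 100 = 40.18%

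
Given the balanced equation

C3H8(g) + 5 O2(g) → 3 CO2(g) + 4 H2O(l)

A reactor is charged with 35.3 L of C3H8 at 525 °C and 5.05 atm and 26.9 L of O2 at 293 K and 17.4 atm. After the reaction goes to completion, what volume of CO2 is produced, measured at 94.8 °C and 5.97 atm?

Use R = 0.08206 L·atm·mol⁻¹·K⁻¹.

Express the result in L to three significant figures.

41.3 L

n(C3H8) = PV/RT = (5.05 × 35.3) / (0.08206 × 798.15) = 2.722 mol
n(O2) = PV/RT = (17.4 × 26.9) / (0.08206 × 293) = 19.47 mol
For 2.722 mol C3H8, stoichiometry requires (5/1) × 2.722 = 13.61 mol O2; 19.47 mol is available, so C3H8 is limiting.
n(CO2) = (3/1) × 2.722 = 8.166 mol
V(CO2) = nRT/P = 8.166 × 0.08206 × 367.95 / 5.97 = 41.30 L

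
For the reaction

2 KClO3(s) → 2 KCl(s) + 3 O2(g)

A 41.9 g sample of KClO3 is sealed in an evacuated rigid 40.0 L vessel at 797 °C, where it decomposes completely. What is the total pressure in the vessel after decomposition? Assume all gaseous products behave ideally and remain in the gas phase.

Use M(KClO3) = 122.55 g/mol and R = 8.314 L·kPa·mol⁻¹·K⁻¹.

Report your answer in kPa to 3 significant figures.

114 kPa

n(KClO3) = 41.9 / 122.55 = 0.3419 mol
n(gas produced) = (3/2) × 0.3419 = 0.5129 mol
P = nRT/V = 0.5129 × 8.314 × 1070.15 / 40.0 = 114.1 kPa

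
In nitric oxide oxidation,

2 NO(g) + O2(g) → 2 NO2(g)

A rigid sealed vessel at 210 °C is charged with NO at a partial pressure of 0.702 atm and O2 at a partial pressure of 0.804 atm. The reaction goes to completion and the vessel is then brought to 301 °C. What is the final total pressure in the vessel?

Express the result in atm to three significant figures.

1.37 atm

At constant V, partial pressures at 210 °C are proportional to moles, so apply stoichiometry directly to pressures.
P(O2) required for 0.702 atm of NO = (1/2) × 0.702 = 0.3510 atm; available 0.804 atm, so NO is limiting.
P(O2) remaining = 0.804 − (1/2) × 0.702 = 0.4530 atm
P(gaseous products) = (2)/2 × 0.702 = 0.7020 atm
P_total at 210 °C = 0.4530 + 0.7020 = 1.155 atm
Scaling to 301 °C: P = 1.155 × 574.15/483.15 = 1.373 atm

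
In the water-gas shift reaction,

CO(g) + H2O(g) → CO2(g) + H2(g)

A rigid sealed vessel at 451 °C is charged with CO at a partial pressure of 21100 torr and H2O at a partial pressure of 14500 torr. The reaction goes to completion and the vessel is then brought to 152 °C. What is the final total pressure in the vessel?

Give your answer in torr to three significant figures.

With V and T fixed, P_i ∝ n_i, so the mole ratios apply directly to partial pressures at 451 °C.
P(H2O) required for 21100 torr of CO = (1/1) × 21100 = 21100 torr; available 14500 torr, so H2O is limiting.
P(CO) remaining = 21100 − (1/1) × 14500 = 6600 torr
P(gaseous products) = (1+1)/1 × 14500 = 29000 torr
P_total at 451 °C = 6600 + 29000 = 35600 torr
Scaling to 152 °C: P = 35600 × 425.15/724.15 = 20900 torr

20900 torr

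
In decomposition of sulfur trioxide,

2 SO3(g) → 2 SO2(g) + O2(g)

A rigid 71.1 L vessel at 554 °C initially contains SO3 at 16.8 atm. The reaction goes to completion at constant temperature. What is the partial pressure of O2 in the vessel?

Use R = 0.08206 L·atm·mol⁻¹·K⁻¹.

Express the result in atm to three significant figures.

8.40 atm

n(SO3)₀ = PV/RT = (16.8 × 71.1) / (0.08206 × 827.15) = 17.60 mol
n(O2) = (1/2) × 17.60 = 8.800 mol
P(O2) = nRT/V = 8.800 × 0.08206 × 827.15 / 71.1 = 8.401 atm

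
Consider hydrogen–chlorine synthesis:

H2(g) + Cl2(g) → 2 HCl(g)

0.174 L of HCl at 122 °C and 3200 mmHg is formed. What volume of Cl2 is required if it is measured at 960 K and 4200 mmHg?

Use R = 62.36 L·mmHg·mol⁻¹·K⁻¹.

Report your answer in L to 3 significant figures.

n(HCl) = PV/RT = (3200 × 0.174) / (62.36 × 395.15) = 0.02260 mol
n(Cl2) = (1/2) × 0.02260 = 0.01130 mol
V = nRT/P = 0.01130 × 62.36 × 960 / 4200 = 0.1611 L

0.161 L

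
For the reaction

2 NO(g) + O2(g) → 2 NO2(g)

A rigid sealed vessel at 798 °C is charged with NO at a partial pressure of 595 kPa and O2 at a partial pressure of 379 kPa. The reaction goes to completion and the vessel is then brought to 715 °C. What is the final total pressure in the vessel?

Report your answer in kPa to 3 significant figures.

With V and T fixed, P_i ∝ n_i, so the mole ratios apply directly to partial pressures at 798 °C.
P(O2) required for 595 kPa of NO = (1/2) × 595 = 297.5 kPa; available 379 kPa, so NO is limiting.
P(O2) remaining = 379 − (1/2) × 595 = 81.50 kPa
P(gaseous products) = (2)/2 × 595 = 595.0 kPa
P_total at 798 °C = 81.50 + 595.0 = 676.5 kPa
Scaling to 715 °C: P = 676.5 × 988.15/1071.15 = 624.1 kPa

624 kPa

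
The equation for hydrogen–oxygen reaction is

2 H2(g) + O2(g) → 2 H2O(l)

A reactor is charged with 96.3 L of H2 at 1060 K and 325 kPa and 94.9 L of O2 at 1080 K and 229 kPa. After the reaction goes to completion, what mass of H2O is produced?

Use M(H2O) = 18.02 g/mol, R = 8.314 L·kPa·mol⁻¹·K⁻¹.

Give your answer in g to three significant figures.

64.0 g

n(H2) = PV/RT = (325 × 96.3) / (8.314 × 1060) = 3.551 mol
n(O2) = PV/RT = (229 × 94.9) / (8.314 × 1080) = 2.420 mol
For 3.551 mol H2, stoichiometry requires (1/2) × 3.551 = 1.776 mol O2; 2.420 mol is available, so H2 is limiting.
n(H2O) = (2/2) × 3.551 = 3.551 mol
m(H2O) = 3.551 × 18.02 = 63.99 g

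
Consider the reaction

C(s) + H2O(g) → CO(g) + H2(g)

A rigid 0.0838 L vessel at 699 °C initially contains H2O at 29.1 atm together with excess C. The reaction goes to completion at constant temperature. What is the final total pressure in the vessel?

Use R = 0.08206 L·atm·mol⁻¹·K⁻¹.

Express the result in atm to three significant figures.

At constant T and V, P ∝ n(gas): 1 mol gas → 2 mol gas.
P_final = (2/1) × 29.1 = 58.20 atm

58.2 atm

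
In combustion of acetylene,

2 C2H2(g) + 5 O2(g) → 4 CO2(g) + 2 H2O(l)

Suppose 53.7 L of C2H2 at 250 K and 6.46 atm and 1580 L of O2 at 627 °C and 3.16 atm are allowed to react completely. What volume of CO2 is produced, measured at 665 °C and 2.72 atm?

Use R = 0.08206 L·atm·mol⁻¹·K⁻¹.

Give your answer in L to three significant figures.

957 L

n(C2H2) = PV/RT = (6.46 × 53.7) / (0.08206 × 250) = 16.91 mol
n(O2) = PV/RT = (3.16 × 1580) / (0.08206 × 900.15) = 67.59 mol
For 16.91 mol C2H2, stoichiometry requires (5/2) × 16.91 = 42.27 mol O2; 67.59 mol is available, so C2H2 is limiting.
n(CO2) = (4/2) × 16.91 = 33.82 mol
V(CO2) = nRT/P = 33.82 × 0.08206 × 938.15 / 2.72 = 957.2 L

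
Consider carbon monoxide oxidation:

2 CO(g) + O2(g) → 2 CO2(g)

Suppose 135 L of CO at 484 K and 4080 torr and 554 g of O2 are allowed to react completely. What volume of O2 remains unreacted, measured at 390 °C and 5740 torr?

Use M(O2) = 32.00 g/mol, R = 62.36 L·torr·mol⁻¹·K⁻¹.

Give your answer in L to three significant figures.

n(CO) = PV/RT = (4080 × 135) / (62.36 × 484) = 18.25 mol
n(O2) = 554 / 32.00 = 17.31 mol
For 18.25 mol CO, stoichiometry requires (1/2) × 18.25 = 9.125 mol O2; 17.31 mol is available, so CO is limiting.
n(O2) consumed = (1/2) × 18.25 = 9.125 mol; remaining = 17.31 − 9.125 = 8.185 mol
V(O2) = nRT/P = 8.185 × 62.36 × 663.15 / 5740 = 58.97 L

59.0 L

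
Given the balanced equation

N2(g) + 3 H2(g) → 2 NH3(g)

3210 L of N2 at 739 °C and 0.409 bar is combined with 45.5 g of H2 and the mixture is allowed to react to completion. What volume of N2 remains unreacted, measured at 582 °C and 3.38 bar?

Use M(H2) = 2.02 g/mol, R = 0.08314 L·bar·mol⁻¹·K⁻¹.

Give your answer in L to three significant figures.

n(N2) = PV/RT = (0.409 × 3210) / (0.08314 × 1012.15) = 15.60 mol
n(H2) = 45.5 / 2.02 = 22.52 mol
For 15.60 mol N2, stoichiometry requires (3/1) × 15.60 = 46.80 mol H2; 22.52 mol is available, so H2 is limiting.
n(N2) consumed = (1/3) × 22.52 = 7.507 mol; remaining = 15.60 − 7.507 = 8.093 mol
V(N2) = nRT/P = 8.093 × 0.08314 × 855.15 / 3.38 = 170.2 L

170 L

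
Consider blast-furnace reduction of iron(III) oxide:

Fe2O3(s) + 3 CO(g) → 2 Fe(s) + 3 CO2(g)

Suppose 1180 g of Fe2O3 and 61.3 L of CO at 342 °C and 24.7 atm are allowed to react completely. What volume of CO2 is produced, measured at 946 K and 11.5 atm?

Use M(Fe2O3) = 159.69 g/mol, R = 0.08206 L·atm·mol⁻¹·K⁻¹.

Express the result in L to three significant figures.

n(Fe2O3) = 1180 / 159.69 = 7.389 mol
n(CO) = PV/RT = (24.7 × 61.3) / (0.08206 × 615.15) = 29.99 mol
For 7.389 mol Fe2O3, stoichiometry requires (3/1) × 7.389 = 22.17 mol CO; 29.99 mol is available, so Fe2O3 is limiting.
n(CO2) = (3/1) × 7.389 = 22.17 mol
V(CO2) = nRT/P = 22.17 × 0.08206 × 946 / 11.5 = 149.7 L

150 L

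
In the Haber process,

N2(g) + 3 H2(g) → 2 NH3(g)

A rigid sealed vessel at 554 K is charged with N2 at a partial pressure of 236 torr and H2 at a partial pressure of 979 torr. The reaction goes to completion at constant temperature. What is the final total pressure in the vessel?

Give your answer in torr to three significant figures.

743 torr

Because the vessel is rigid and T is held at 554 K, work the stoichiometry in partial pressures (P_i = n_iRT/V).
P(H2) required for 236 torr of N2 = (3/1) × 236 = 708.0 torr; available 979 torr, so N2 is limiting.
P(H2) remaining = 979 − (3/1) × 236 = 271.0 torr
P(gaseous products) = (2)/1 × 236 = 472.0 torr
P_total at 554 K = 271.0 + 472.0 = 743.0 torr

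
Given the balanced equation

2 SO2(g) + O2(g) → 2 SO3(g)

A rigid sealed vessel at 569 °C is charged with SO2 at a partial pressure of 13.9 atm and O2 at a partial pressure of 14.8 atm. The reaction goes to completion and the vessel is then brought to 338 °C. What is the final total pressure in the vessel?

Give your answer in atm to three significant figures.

15.8 atm

Because the vessel is rigid and T is held at 569 °C, work the stoichiometry in partial pressures (P_i = n_iRT/V).
P(O2) required for 13.9 atm of SO2 = (1/2) × 13.9 = 6.950 atm; available 14.8 atm, so SO2 is limiting.
P(O2) remaining = 14.8 − (1/2) × 13.9 = 7.850 atm
P(gaseous products) = (2)/2 × 13.9 = 13.90 atm
P_total at 569 °C = 7.850 + 13.90 = 21.75 atm
Scaling to 338 °C: P = 21.75 × 611.15/842.15 = 15.78 atm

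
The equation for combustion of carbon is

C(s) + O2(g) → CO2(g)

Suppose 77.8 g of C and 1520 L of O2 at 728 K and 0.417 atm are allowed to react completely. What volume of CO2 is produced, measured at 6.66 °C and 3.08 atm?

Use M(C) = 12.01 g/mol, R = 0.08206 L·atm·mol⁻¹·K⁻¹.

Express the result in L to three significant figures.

48.3 L

n(C) = 77.8 / 12.01 = 6.478 mol
n(O2) = PV/RT = (0.417 × 1520) / (0.08206 × 728) = 10.61 mol
For 6.478 mol C, stoichiometry requires (1/1) × 6.478 = 6.478 mol O2; 10.61 mol is available, so C is limiting.
n(CO2) = (1/1) × 6.478 = 6.478 mol
V(CO2) = nRT/P = 6.478 × 0.08206 × 279.81 / 3.08 = 48.29 L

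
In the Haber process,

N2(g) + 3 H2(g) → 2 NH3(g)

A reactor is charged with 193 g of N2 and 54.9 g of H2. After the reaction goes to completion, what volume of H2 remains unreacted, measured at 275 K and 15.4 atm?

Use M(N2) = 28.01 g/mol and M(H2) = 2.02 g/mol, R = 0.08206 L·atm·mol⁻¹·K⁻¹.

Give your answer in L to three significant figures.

9.54 L

n(N2) = 193 / 28.01 = 6.890 mol
n(H2) = 54.9 / 2.02 = 27.18 mol
For 6.890 mol N2, stoichiometry requires (3/1) × 6.890 = 20.67 mol H2; 27.18 mol is available, so N2 is limiting.
n(H2) consumed = (3/1) × 6.890 = 20.67 mol; remaining = 27.18 − 20.67 = 6.510 mol
V(H2) = nRT/P = 6.510 × 0.08206 × 275 / 15.4 = 9.539 L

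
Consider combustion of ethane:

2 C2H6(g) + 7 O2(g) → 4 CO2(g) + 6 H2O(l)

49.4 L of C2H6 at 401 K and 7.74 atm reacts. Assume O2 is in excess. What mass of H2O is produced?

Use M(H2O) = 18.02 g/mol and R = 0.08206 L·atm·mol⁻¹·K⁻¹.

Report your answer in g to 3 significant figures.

n(C2H6) = PV/RT = (7.74 × 49.4) / (0.08206 × 401) = 11.62 mol
n(H2O) = (6/2) × 11.62 = 34.86 mol
m(H2O) = 34.86 × 18.02 = 628.2 g

628 g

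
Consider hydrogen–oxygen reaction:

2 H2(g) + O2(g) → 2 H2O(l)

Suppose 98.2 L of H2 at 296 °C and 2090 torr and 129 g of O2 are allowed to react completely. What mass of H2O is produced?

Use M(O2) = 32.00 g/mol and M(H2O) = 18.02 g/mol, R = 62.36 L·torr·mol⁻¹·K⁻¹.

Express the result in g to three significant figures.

104 g

n(H2) = PV/RT = (2090 × 98.2) / (62.36 × 569.15) = 5.783 mol
n(O2) = 129 / 32.00 = 4.031 mol
For 5.783 mol H2, stoichiometry requires (1/2) × 5.783 = 2.892 mol O2; 4.031 mol is available, so H2 is limiting.
n(H2O) = (2/2) × 5.783 = 5.783 mol
m(H2O) = 5.783 × 18.02 = 104.2 g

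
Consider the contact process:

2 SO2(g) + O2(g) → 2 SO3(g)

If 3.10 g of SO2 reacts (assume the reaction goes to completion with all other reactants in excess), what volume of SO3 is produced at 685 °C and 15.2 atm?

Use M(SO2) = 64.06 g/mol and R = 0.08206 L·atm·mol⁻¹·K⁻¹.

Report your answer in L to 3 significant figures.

0.250 L

n(SO2) = 3.100 / 64.06 = 0.04839 mol
n(SO3) = (2/2) × 0.04839 = 0.04839 mol
V = nRT/P = 0.04839 × 0.08206 × 958.15 / 15.2 = 0.2503 L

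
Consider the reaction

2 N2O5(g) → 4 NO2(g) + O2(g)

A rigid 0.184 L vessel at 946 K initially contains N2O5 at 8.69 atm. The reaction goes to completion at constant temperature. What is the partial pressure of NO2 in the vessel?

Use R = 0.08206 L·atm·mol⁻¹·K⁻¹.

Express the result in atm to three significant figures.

n(N2O5)₀ = PV/RT = (8.69 × 0.184) / (0.08206 × 946) = 0.02060 mol
n(NO2) = (4/2) × 0.02060 = 0.04120 mol
P(NO2) = nRT/V = 0.04120 × 0.08206 × 946 / 0.184 = 17.38 atm

17.4 atm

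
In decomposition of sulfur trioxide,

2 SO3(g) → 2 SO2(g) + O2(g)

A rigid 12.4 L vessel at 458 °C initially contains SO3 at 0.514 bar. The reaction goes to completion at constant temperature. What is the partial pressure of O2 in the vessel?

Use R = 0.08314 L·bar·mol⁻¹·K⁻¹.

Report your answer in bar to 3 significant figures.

n(SO3)₀ = PV/RT = (0.514 × 12.4) / (0.08314 × 731.15) = 0.1048 mol
n(O2) = (1/2) × 0.1048 = 0.05240 mol
P(O2) = nRT/V = 0.05240 × 0.08314 × 731.15 / 12.4 = 0.2569 bar

0.257 bar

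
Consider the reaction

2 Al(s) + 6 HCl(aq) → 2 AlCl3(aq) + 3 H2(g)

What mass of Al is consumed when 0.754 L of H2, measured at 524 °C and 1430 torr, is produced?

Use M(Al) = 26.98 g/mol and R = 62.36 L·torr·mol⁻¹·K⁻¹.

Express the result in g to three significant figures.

n(H2) = PV/RT = (1430 × 0.754) / (62.36 × 797.15) = 0.02169 mol
n(Al) = (2/3) × 0.02169 = 0.01446 mol
m(Al) = 0.01446 × 26.98 = 0.3901 g

0.390 g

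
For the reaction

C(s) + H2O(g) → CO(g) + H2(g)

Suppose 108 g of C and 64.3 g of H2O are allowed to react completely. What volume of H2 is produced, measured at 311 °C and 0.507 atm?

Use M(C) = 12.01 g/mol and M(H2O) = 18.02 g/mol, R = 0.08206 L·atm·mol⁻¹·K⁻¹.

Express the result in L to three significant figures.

n(C) = 108 / 12.01 = 8.993 mol
n(H2O) = 64.3 / 18.02 = 3.568 mol
For 8.993 mol C, stoichiometry requires (1/1) × 8.993 = 8.993 mol H2O; 3.568 mol is available, so H2O is limiting.
n(H2) = (1/1) × 3.568 = 3.568 mol
V(H2) = nRT/P = 3.568 × 0.08206 × 584.15 / 0.507 = 337.3 L

337 L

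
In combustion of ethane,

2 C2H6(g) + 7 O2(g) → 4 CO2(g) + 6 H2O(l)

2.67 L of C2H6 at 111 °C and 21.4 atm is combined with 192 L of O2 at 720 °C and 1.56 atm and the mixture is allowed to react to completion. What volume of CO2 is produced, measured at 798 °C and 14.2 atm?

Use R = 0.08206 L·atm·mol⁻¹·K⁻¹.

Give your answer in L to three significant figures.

13.0 L

n(C2H6) = PV/RT = (21.4 × 2.67) / (0.08206 × 384.15) = 1.813 mol
n(O2) = PV/RT = (1.56 × 192) / (0.08206 × 993.15) = 3.675 mol
For 1.813 mol C2H6, stoichiometry requires (7/2) × 1.813 = 6.345 mol O2; 3.675 mol is available, so O2 is limiting.
n(CO2) = (4/7) × 3.675 = 2.100 mol
V(CO2) = nRT/P = 2.100 × 0.08206 × 1071.15 / 14.2 = 13.00 L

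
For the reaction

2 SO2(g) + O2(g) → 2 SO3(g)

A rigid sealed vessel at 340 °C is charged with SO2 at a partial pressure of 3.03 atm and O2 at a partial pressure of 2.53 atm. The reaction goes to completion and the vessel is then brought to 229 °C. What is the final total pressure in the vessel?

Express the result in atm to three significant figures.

3.31 atm

With V and T fixed, P_i ∝ n_i, so the mole ratios apply directly to partial pressures at 340 °C.
P(O2) required for 3.03 atm of SO2 = (1/2) × 3.03 = 1.515 atm; available 2.53 atm, so SO2 is limiting.
P(O2) remaining = 2.53 − (1/2) × 3.03 = 1.015 atm
P(gaseous products) = (2)/2 × 3.03 = 3.030 atm
P_total at 340 °C = 1.015 + 3.030 = 4.045 atm
Scaling to 229 °C: P = 4.045 × 502.15/613.15 = 3.313 atm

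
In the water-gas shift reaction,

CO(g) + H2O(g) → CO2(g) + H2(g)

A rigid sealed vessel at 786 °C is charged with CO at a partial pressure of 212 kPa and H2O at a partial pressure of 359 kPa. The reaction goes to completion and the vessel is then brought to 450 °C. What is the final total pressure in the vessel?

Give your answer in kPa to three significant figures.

With V and T fixed, P_i ∝ n_i, so the mole ratios apply directly to partial pressures at 786 °C.
P(H2O) required for 212 kPa of CO = (1/1) × 212 = 212.0 kPa; available 359 kPa, so CO is limiting.
P(H2O) remaining = 359 − (1/1) × 212 = 147.0 kPa
P(gaseous products) = (1+1)/1 × 212 = 424.0 kPa
P_total at 786 °C = 147.0 + 424.0 = 571.0 kPa
Scaling to 450 °C: P = 571.0 × 723.15/1059.15 = 389.9 kPa

390 kPa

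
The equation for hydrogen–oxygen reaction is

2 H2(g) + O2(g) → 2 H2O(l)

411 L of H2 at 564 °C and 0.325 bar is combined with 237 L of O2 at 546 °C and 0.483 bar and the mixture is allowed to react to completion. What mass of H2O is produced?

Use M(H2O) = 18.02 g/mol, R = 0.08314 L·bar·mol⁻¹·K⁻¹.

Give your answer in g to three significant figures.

n(H2) = PV/RT = (0.325 × 411) / (0.08314 × 837.15) = 1.919 mol
n(O2) = PV/RT = (0.483 × 237) / (0.08314 × 819.15) = 1.681 mol
For 1.919 mol H2, stoichiometry requires (1/2) × 1.919 = 0.9595 mol O2; 1.681 mol is available, so H2 is limiting.
n(H2O) = (2/2) × 1.919 = 1.919 mol
m(H2O) = 1.919 × 18.02 = 34.58 g

34.6 g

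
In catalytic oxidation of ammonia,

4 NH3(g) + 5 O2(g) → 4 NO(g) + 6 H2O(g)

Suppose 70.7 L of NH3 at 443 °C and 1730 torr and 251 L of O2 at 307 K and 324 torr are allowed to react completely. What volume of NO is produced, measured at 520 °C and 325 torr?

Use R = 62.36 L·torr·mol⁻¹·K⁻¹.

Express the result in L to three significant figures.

417 L

n(NH3) = PV/RT = (1730 × 70.7) / (62.36 × 716.15) = 2.739 mol
n(O2) = PV/RT = (324 × 251) / (62.36 × 307) = 4.248 mol
For 2.739 mol NH3, stoichiometry requires (5/4) × 2.739 = 3.424 mol O2; 4.248 mol is available, so NH3 is limiting.
n(NO) = (4/4) × 2.739 = 2.739 mol
V(NO) = nRT/P = 2.739 × 62.36 × 793.15 / 325 = 416.8 L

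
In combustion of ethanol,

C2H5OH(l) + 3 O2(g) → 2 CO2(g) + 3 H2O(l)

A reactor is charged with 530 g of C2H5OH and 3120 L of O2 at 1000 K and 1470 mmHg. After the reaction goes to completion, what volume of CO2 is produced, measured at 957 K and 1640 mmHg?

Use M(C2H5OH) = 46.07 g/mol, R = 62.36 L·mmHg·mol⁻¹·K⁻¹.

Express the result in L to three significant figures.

837 L

n(C2H5OH) = 530 / 46.07 = 11.50 mol
n(O2) = PV/RT = (1470 × 3120) / (62.36 × 1000) = 73.55 mol
For 11.50 mol C2H5OH, stoichiometry requires (3/1) × 11.50 = 34.50 mol O2; 73.55 mol is available, so C2H5OH is limiting.
n(CO2) = (2/1) × 11.50 = 23.00 mol
V(CO2) = nRT/P = 23.00 × 62.36 × 957 / 1640 = 837.0 L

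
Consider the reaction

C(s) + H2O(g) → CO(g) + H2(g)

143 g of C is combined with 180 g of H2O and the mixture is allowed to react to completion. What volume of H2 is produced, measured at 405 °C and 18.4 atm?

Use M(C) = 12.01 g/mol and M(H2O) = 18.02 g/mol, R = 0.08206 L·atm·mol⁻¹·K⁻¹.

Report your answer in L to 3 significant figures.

30.2 L

n(C) = 143 / 12.01 = 11.91 mol
n(H2O) = 180 / 18.02 = 9.989 mol
For 11.91 mol C, stoichiometry requires (1/1) × 11.91 = 11.91 mol H2O; 9.989 mol is available, so H2O is limiting.
n(H2) = (1/1) × 9.989 = 9.989 mol
V(H2) = nRT/P = 9.989 × 0.08206 × 678.15 / 18.4 = 30.21 L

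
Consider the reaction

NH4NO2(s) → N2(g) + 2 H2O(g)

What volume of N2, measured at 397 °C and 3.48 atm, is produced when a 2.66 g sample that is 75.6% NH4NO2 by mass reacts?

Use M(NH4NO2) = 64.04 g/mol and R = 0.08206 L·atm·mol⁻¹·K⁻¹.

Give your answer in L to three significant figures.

0.496 L

mass of NH4NO2 = 2.66 × 75.6/100 = 2.011 g
n(NH4NO2) = 2.011 / 64.04 = 0.03140 mol
n(N2) = (1/1) × 0.03140 = 0.03140 mol
V = nRT/P = 0.03140 × 0.08206 × 670.15 / 3.48 = 0.4962 L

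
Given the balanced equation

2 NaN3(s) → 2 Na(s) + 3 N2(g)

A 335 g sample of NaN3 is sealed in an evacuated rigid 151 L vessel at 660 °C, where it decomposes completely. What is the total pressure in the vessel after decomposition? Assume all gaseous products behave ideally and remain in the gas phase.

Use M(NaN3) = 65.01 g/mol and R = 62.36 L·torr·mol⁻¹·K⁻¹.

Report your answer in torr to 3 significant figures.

2980 torr

n(NaN3) = 335 / 65.01 = 5.153 mol
n(gas produced) = (3/2) × 5.153 = 7.729 mol
P = nRT/V = 7.729 × 62.36 × 933.15 / 151 = 2979 torr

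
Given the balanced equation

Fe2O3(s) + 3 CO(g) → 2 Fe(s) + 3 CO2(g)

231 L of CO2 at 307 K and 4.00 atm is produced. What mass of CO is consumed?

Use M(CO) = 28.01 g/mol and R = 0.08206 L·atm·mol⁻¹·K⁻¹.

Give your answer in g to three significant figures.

1030 g

n(CO2) = PV/RT = (4.00 × 231) / (0.08206 × 307) = 36.68 mol
n(CO) = (3/3) × 36.68 = 36.68 mol
m(CO) = 36.68 × 28.01 = 1027 g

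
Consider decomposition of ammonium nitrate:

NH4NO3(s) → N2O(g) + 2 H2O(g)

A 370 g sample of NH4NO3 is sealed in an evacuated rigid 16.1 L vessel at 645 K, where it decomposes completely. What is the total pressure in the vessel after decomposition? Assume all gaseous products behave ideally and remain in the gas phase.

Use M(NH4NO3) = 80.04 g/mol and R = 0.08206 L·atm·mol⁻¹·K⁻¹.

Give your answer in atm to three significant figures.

n(NH4NO3) = 370 / 80.04 = 4.623 mol
n(gas produced) = (3/1) × 4.623 = 13.87 mol
P = nRT/V = 13.87 × 0.08206 × 645 / 16.1 = 45.60 atm

45.6 atm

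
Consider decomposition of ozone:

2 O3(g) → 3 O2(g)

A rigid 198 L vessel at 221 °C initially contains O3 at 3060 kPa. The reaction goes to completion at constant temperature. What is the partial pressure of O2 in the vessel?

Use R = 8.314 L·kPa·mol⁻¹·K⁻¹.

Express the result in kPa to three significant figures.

n(O3)₀ = PV/RT = (3060 × 198) / (8.314 × 494.15) = 147.5 mol
n(O2) = (3/2) × 147.5 = 221.2 mol
P(O2) = nRT/V = 221.2 × 8.314 × 494.15 / 198 = 4590 kPa

4590 kPa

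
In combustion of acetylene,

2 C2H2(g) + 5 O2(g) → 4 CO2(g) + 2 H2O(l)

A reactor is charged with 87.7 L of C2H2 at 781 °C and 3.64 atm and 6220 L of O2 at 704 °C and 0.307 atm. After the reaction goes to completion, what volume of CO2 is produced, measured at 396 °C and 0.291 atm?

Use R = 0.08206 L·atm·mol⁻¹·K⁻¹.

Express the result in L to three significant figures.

n(C2H2) = PV/RT = (3.64 × 87.7) / (0.08206 × 1054.15) = 3.690 mol
n(O2) = PV/RT = (0.307 × 6220) / (0.08206 × 977.15) = 23.81 mol
For 3.690 mol C2H2, stoichiometry requires (5/2) × 3.690 = 9.225 mol O2; 23.81 mol is available, so C2H2 is limiting.
n(CO2) = (4/2) × 3.690 = 7.380 mol
V(CO2) = nRT/P = 7.380 × 0.08206 × 669.15 / 0.291 = 1393 L

1390 L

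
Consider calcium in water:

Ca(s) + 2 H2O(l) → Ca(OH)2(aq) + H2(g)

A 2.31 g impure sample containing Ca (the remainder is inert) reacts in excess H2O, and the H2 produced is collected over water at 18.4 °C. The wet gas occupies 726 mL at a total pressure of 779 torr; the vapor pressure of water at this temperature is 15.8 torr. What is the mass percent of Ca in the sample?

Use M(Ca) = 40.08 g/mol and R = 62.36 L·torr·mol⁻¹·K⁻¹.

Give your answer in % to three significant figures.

P(H2) = 779 − 15.8 = 763.2 torr
n(H2) = PV/RT = (763.2 × 0.7260) / (62.36 × 291.55) = 0.03048 mol
n(Ca) = (1/1) × 0.03048 = 0.03048 mol
m(Ca) = 0.03048 × 40.08 = 1.222 g
%Ca = 1.222 / 2.31 × 100 = 52.90%

52.9 %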